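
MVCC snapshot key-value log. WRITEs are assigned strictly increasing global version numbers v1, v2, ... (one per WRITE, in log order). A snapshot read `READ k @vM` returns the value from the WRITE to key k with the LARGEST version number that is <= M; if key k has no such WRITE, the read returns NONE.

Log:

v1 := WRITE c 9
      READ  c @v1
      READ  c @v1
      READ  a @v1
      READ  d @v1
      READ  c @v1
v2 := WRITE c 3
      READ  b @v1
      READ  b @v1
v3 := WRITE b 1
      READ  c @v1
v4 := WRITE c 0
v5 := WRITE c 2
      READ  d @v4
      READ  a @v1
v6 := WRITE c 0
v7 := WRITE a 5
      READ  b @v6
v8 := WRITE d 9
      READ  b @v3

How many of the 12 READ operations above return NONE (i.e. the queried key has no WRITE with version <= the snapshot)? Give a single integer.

v1: WRITE c=9  (c history now [(1, 9)])
READ c @v1: history=[(1, 9)] -> pick v1 -> 9
READ c @v1: history=[(1, 9)] -> pick v1 -> 9
READ a @v1: history=[] -> no version <= 1 -> NONE
READ d @v1: history=[] -> no version <= 1 -> NONE
READ c @v1: history=[(1, 9)] -> pick v1 -> 9
v2: WRITE c=3  (c history now [(1, 9), (2, 3)])
READ b @v1: history=[] -> no version <= 1 -> NONE
READ b @v1: history=[] -> no version <= 1 -> NONE
v3: WRITE b=1  (b history now [(3, 1)])
READ c @v1: history=[(1, 9), (2, 3)] -> pick v1 -> 9
v4: WRITE c=0  (c history now [(1, 9), (2, 3), (4, 0)])
v5: WRITE c=2  (c history now [(1, 9), (2, 3), (4, 0), (5, 2)])
READ d @v4: history=[] -> no version <= 4 -> NONE
READ a @v1: history=[] -> no version <= 1 -> NONE
v6: WRITE c=0  (c history now [(1, 9), (2, 3), (4, 0), (5, 2), (6, 0)])
v7: WRITE a=5  (a history now [(7, 5)])
READ b @v6: history=[(3, 1)] -> pick v3 -> 1
v8: WRITE d=9  (d history now [(8, 9)])
READ b @v3: history=[(3, 1)] -> pick v3 -> 1
Read results in order: ['9', '9', 'NONE', 'NONE', '9', 'NONE', 'NONE', '9', 'NONE', 'NONE', '1', '1']
NONE count = 6

Answer: 6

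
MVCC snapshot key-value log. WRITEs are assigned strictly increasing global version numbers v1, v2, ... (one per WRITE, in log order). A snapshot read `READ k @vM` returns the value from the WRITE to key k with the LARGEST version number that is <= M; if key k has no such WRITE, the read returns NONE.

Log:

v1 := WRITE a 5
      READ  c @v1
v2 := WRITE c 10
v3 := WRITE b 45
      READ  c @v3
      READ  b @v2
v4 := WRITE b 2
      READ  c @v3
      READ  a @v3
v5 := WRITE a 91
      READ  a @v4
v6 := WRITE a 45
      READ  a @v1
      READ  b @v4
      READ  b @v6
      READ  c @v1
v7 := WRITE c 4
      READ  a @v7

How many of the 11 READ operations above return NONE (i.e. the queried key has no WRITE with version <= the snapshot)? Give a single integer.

v1: WRITE a=5  (a history now [(1, 5)])
READ c @v1: history=[] -> no version <= 1 -> NONE
v2: WRITE c=10  (c history now [(2, 10)])
v3: WRITE b=45  (b history now [(3, 45)])
READ c @v3: history=[(2, 10)] -> pick v2 -> 10
READ b @v2: history=[(3, 45)] -> no version <= 2 -> NONE
v4: WRITE b=2  (b history now [(3, 45), (4, 2)])
READ c @v3: history=[(2, 10)] -> pick v2 -> 10
READ a @v3: history=[(1, 5)] -> pick v1 -> 5
v5: WRITE a=91  (a history now [(1, 5), (5, 91)])
READ a @v4: history=[(1, 5), (5, 91)] -> pick v1 -> 5
v6: WRITE a=45  (a history now [(1, 5), (5, 91), (6, 45)])
READ a @v1: history=[(1, 5), (5, 91), (6, 45)] -> pick v1 -> 5
READ b @v4: history=[(3, 45), (4, 2)] -> pick v4 -> 2
READ b @v6: history=[(3, 45), (4, 2)] -> pick v4 -> 2
READ c @v1: history=[(2, 10)] -> no version <= 1 -> NONE
v7: WRITE c=4  (c history now [(2, 10), (7, 4)])
READ a @v7: history=[(1, 5), (5, 91), (6, 45)] -> pick v6 -> 45
Read results in order: ['NONE', '10', 'NONE', '10', '5', '5', '5', '2', '2', 'NONE', '45']
NONE count = 3

Answer: 3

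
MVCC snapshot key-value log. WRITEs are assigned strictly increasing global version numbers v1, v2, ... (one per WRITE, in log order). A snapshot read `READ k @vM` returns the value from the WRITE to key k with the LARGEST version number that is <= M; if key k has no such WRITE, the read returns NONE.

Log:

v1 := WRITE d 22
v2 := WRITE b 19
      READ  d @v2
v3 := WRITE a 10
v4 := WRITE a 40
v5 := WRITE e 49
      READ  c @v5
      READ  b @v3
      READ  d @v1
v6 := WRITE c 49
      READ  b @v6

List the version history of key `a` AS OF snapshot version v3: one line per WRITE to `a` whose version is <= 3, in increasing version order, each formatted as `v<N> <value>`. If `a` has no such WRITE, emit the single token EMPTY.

Answer: v3 10

Derivation:
Scan writes for key=a with version <= 3:
  v1 WRITE d 22 -> skip
  v2 WRITE b 19 -> skip
  v3 WRITE a 10 -> keep
  v4 WRITE a 40 -> drop (> snap)
  v5 WRITE e 49 -> skip
  v6 WRITE c 49 -> skip
Collected: [(3, 10)]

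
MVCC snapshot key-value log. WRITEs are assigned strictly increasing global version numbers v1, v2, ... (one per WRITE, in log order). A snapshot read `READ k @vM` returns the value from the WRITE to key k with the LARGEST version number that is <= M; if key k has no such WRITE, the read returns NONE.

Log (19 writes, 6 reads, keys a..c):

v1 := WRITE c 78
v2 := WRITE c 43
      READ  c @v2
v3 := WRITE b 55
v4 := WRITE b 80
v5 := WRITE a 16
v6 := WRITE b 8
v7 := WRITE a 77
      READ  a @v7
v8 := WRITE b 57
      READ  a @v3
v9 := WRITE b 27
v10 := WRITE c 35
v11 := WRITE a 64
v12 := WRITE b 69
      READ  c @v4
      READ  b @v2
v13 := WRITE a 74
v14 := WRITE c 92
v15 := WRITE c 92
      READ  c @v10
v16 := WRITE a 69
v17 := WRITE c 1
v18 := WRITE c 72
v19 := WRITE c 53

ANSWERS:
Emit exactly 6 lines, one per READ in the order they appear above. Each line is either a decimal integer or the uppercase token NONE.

v1: WRITE c=78  (c history now [(1, 78)])
v2: WRITE c=43  (c history now [(1, 78), (2, 43)])
READ c @v2: history=[(1, 78), (2, 43)] -> pick v2 -> 43
v3: WRITE b=55  (b history now [(3, 55)])
v4: WRITE b=80  (b history now [(3, 55), (4, 80)])
v5: WRITE a=16  (a history now [(5, 16)])
v6: WRITE b=8  (b history now [(3, 55), (4, 80), (6, 8)])
v7: WRITE a=77  (a history now [(5, 16), (7, 77)])
READ a @v7: history=[(5, 16), (7, 77)] -> pick v7 -> 77
v8: WRITE b=57  (b history now [(3, 55), (4, 80), (6, 8), (8, 57)])
READ a @v3: history=[(5, 16), (7, 77)] -> no version <= 3 -> NONE
v9: WRITE b=27  (b history now [(3, 55), (4, 80), (6, 8), (8, 57), (9, 27)])
v10: WRITE c=35  (c history now [(1, 78), (2, 43), (10, 35)])
v11: WRITE a=64  (a history now [(5, 16), (7, 77), (11, 64)])
v12: WRITE b=69  (b history now [(3, 55), (4, 80), (6, 8), (8, 57), (9, 27), (12, 69)])
READ c @v4: history=[(1, 78), (2, 43), (10, 35)] -> pick v2 -> 43
READ b @v2: history=[(3, 55), (4, 80), (6, 8), (8, 57), (9, 27), (12, 69)] -> no version <= 2 -> NONE
v13: WRITE a=74  (a history now [(5, 16), (7, 77), (11, 64), (13, 74)])
v14: WRITE c=92  (c history now [(1, 78), (2, 43), (10, 35), (14, 92)])
v15: WRITE c=92  (c history now [(1, 78), (2, 43), (10, 35), (14, 92), (15, 92)])
READ c @v10: history=[(1, 78), (2, 43), (10, 35), (14, 92), (15, 92)] -> pick v10 -> 35
v16: WRITE a=69  (a history now [(5, 16), (7, 77), (11, 64), (13, 74), (16, 69)])
v17: WRITE c=1  (c history now [(1, 78), (2, 43), (10, 35), (14, 92), (15, 92), (17, 1)])
v18: WRITE c=72  (c history now [(1, 78), (2, 43), (10, 35), (14, 92), (15, 92), (17, 1), (18, 72)])
v19: WRITE c=53  (c history now [(1, 78), (2, 43), (10, 35), (14, 92), (15, 92), (17, 1), (18, 72), (19, 53)])

Answer: 43
77
NONE
43
NONE
35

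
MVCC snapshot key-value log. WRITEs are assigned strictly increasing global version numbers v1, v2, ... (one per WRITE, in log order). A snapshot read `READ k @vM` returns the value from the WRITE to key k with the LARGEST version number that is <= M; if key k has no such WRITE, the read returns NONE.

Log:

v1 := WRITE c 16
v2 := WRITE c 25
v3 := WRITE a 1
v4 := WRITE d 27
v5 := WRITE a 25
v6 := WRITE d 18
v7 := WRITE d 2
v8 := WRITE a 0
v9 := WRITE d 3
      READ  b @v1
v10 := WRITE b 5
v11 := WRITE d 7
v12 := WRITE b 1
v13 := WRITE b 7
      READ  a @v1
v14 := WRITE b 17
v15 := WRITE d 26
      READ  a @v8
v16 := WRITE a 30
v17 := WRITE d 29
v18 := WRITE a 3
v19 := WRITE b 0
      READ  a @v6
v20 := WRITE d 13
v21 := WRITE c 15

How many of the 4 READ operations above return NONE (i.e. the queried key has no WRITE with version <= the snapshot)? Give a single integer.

Answer: 2

Derivation:
v1: WRITE c=16  (c history now [(1, 16)])
v2: WRITE c=25  (c history now [(1, 16), (2, 25)])
v3: WRITE a=1  (a history now [(3, 1)])
v4: WRITE d=27  (d history now [(4, 27)])
v5: WRITE a=25  (a history now [(3, 1), (5, 25)])
v6: WRITE d=18  (d history now [(4, 27), (6, 18)])
v7: WRITE d=2  (d history now [(4, 27), (6, 18), (7, 2)])
v8: WRITE a=0  (a history now [(3, 1), (5, 25), (8, 0)])
v9: WRITE d=3  (d history now [(4, 27), (6, 18), (7, 2), (9, 3)])
READ b @v1: history=[] -> no version <= 1 -> NONE
v10: WRITE b=5  (b history now [(10, 5)])
v11: WRITE d=7  (d history now [(4, 27), (6, 18), (7, 2), (9, 3), (11, 7)])
v12: WRITE b=1  (b history now [(10, 5), (12, 1)])
v13: WRITE b=7  (b history now [(10, 5), (12, 1), (13, 7)])
READ a @v1: history=[(3, 1), (5, 25), (8, 0)] -> no version <= 1 -> NONE
v14: WRITE b=17  (b history now [(10, 5), (12, 1), (13, 7), (14, 17)])
v15: WRITE d=26  (d history now [(4, 27), (6, 18), (7, 2), (9, 3), (11, 7), (15, 26)])
READ a @v8: history=[(3, 1), (5, 25), (8, 0)] -> pick v8 -> 0
v16: WRITE a=30  (a history now [(3, 1), (5, 25), (8, 0), (16, 30)])
v17: WRITE d=29  (d history now [(4, 27), (6, 18), (7, 2), (9, 3), (11, 7), (15, 26), (17, 29)])
v18: WRITE a=3  (a history now [(3, 1), (5, 25), (8, 0), (16, 30), (18, 3)])
v19: WRITE b=0  (b history now [(10, 5), (12, 1), (13, 7), (14, 17), (19, 0)])
READ a @v6: history=[(3, 1), (5, 25), (8, 0), (16, 30), (18, 3)] -> pick v5 -> 25
v20: WRITE d=13  (d history now [(4, 27), (6, 18), (7, 2), (9, 3), (11, 7), (15, 26), (17, 29), (20, 13)])
v21: WRITE c=15  (c history now [(1, 16), (2, 25), (21, 15)])
Read results in order: ['NONE', 'NONE', '0', '25']
NONE count = 2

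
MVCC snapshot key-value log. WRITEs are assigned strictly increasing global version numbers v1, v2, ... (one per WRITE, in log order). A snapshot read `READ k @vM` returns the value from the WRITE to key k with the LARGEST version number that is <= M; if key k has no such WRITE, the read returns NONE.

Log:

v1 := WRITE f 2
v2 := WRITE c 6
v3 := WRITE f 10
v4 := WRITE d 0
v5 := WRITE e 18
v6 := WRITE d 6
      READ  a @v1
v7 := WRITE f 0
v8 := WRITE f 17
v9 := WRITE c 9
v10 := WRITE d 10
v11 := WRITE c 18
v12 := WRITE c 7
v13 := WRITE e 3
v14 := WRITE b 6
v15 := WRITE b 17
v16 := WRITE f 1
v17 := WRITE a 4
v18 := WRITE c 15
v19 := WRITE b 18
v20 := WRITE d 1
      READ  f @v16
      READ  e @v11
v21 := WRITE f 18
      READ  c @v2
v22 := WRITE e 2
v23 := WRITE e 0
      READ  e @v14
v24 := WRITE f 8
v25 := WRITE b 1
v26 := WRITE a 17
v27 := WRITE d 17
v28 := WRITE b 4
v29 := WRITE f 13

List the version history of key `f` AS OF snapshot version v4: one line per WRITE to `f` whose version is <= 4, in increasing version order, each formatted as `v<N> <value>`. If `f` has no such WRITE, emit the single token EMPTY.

Scan writes for key=f with version <= 4:
  v1 WRITE f 2 -> keep
  v2 WRITE c 6 -> skip
  v3 WRITE f 10 -> keep
  v4 WRITE d 0 -> skip
  v5 WRITE e 18 -> skip
  v6 WRITE d 6 -> skip
  v7 WRITE f 0 -> drop (> snap)
  v8 WRITE f 17 -> drop (> snap)
  v9 WRITE c 9 -> skip
  v10 WRITE d 10 -> skip
  v11 WRITE c 18 -> skip
  v12 WRITE c 7 -> skip
  v13 WRITE e 3 -> skip
  v14 WRITE b 6 -> skip
  v15 WRITE b 17 -> skip
  v16 WRITE f 1 -> drop (> snap)
  v17 WRITE a 4 -> skip
  v18 WRITE c 15 -> skip
  v19 WRITE b 18 -> skip
  v20 WRITE d 1 -> skip
  v21 WRITE f 18 -> drop (> snap)
  v22 WRITE e 2 -> skip
  v23 WRITE e 0 -> skip
  v24 WRITE f 8 -> drop (> snap)
  v25 WRITE b 1 -> skip
  v26 WRITE a 17 -> skip
  v27 WRITE d 17 -> skip
  v28 WRITE b 4 -> skip
  v29 WRITE f 13 -> drop (> snap)
Collected: [(1, 2), (3, 10)]

Answer: v1 2
v3 10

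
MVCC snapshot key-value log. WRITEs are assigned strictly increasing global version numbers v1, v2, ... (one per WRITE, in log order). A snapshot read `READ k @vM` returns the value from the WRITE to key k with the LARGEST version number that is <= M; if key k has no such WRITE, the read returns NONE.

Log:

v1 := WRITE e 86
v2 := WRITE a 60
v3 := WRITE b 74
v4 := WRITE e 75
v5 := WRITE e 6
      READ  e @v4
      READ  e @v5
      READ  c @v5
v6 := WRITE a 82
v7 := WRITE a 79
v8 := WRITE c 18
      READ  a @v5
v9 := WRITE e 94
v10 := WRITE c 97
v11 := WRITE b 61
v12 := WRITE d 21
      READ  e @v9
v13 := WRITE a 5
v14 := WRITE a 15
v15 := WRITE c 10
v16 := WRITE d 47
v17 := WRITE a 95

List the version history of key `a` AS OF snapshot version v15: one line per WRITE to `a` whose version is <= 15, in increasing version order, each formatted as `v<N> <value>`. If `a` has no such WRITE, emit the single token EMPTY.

Answer: v2 60
v6 82
v7 79
v13 5
v14 15

Derivation:
Scan writes for key=a with version <= 15:
  v1 WRITE e 86 -> skip
  v2 WRITE a 60 -> keep
  v3 WRITE b 74 -> skip
  v4 WRITE e 75 -> skip
  v5 WRITE e 6 -> skip
  v6 WRITE a 82 -> keep
  v7 WRITE a 79 -> keep
  v8 WRITE c 18 -> skip
  v9 WRITE e 94 -> skip
  v10 WRITE c 97 -> skip
  v11 WRITE b 61 -> skip
  v12 WRITE d 21 -> skip
  v13 WRITE a 5 -> keep
  v14 WRITE a 15 -> keep
  v15 WRITE c 10 -> skip
  v16 WRITE d 47 -> skip
  v17 WRITE a 95 -> drop (> snap)
Collected: [(2, 60), (6, 82), (7, 79), (13, 5), (14, 15)]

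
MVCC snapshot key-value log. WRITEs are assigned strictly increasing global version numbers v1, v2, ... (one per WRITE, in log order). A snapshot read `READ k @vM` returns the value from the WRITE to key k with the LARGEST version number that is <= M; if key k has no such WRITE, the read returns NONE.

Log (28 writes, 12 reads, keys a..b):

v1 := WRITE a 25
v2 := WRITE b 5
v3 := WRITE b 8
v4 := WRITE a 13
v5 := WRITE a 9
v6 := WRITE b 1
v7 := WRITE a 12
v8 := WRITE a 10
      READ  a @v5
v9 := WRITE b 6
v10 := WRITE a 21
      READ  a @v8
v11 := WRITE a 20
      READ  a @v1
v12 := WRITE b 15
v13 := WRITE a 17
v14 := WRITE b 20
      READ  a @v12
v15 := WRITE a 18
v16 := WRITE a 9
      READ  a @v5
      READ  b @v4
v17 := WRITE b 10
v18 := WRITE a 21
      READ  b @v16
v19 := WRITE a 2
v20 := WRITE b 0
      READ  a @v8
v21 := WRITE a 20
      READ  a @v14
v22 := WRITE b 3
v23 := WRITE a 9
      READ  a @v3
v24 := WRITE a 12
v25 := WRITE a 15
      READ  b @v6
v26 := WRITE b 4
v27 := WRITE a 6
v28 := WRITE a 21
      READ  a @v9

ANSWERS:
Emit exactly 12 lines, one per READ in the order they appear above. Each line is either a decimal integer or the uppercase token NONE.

Answer: 9
10
25
20
9
8
20
10
17
25
1
10

Derivation:
v1: WRITE a=25  (a history now [(1, 25)])
v2: WRITE b=5  (b history now [(2, 5)])
v3: WRITE b=8  (b history now [(2, 5), (3, 8)])
v4: WRITE a=13  (a history now [(1, 25), (4, 13)])
v5: WRITE a=9  (a history now [(1, 25), (4, 13), (5, 9)])
v6: WRITE b=1  (b history now [(2, 5), (3, 8), (6, 1)])
v7: WRITE a=12  (a history now [(1, 25), (4, 13), (5, 9), (7, 12)])
v8: WRITE a=10  (a history now [(1, 25), (4, 13), (5, 9), (7, 12), (8, 10)])
READ a @v5: history=[(1, 25), (4, 13), (5, 9), (7, 12), (8, 10)] -> pick v5 -> 9
v9: WRITE b=6  (b history now [(2, 5), (3, 8), (6, 1), (9, 6)])
v10: WRITE a=21  (a history now [(1, 25), (4, 13), (5, 9), (7, 12), (8, 10), (10, 21)])
READ a @v8: history=[(1, 25), (4, 13), (5, 9), (7, 12), (8, 10), (10, 21)] -> pick v8 -> 10
v11: WRITE a=20  (a history now [(1, 25), (4, 13), (5, 9), (7, 12), (8, 10), (10, 21), (11, 20)])
READ a @v1: history=[(1, 25), (4, 13), (5, 9), (7, 12), (8, 10), (10, 21), (11, 20)] -> pick v1 -> 25
v12: WRITE b=15  (b history now [(2, 5), (3, 8), (6, 1), (9, 6), (12, 15)])
v13: WRITE a=17  (a history now [(1, 25), (4, 13), (5, 9), (7, 12), (8, 10), (10, 21), (11, 20), (13, 17)])
v14: WRITE b=20  (b history now [(2, 5), (3, 8), (6, 1), (9, 6), (12, 15), (14, 20)])
READ a @v12: history=[(1, 25), (4, 13), (5, 9), (7, 12), (8, 10), (10, 21), (11, 20), (13, 17)] -> pick v11 -> 20
v15: WRITE a=18  (a history now [(1, 25), (4, 13), (5, 9), (7, 12), (8, 10), (10, 21), (11, 20), (13, 17), (15, 18)])
v16: WRITE a=9  (a history now [(1, 25), (4, 13), (5, 9), (7, 12), (8, 10), (10, 21), (11, 20), (13, 17), (15, 18), (16, 9)])
READ a @v5: history=[(1, 25), (4, 13), (5, 9), (7, 12), (8, 10), (10, 21), (11, 20), (13, 17), (15, 18), (16, 9)] -> pick v5 -> 9
READ b @v4: history=[(2, 5), (3, 8), (6, 1), (9, 6), (12, 15), (14, 20)] -> pick v3 -> 8
v17: WRITE b=10  (b history now [(2, 5), (3, 8), (6, 1), (9, 6), (12, 15), (14, 20), (17, 10)])
v18: WRITE a=21  (a history now [(1, 25), (4, 13), (5, 9), (7, 12), (8, 10), (10, 21), (11, 20), (13, 17), (15, 18), (16, 9), (18, 21)])
READ b @v16: history=[(2, 5), (3, 8), (6, 1), (9, 6), (12, 15), (14, 20), (17, 10)] -> pick v14 -> 20
v19: WRITE a=2  (a history now [(1, 25), (4, 13), (5, 9), (7, 12), (8, 10), (10, 21), (11, 20), (13, 17), (15, 18), (16, 9), (18, 21), (19, 2)])
v20: WRITE b=0  (b history now [(2, 5), (3, 8), (6, 1), (9, 6), (12, 15), (14, 20), (17, 10), (20, 0)])
READ a @v8: history=[(1, 25), (4, 13), (5, 9), (7, 12), (8, 10), (10, 21), (11, 20), (13, 17), (15, 18), (16, 9), (18, 21), (19, 2)] -> pick v8 -> 10
v21: WRITE a=20  (a history now [(1, 25), (4, 13), (5, 9), (7, 12), (8, 10), (10, 21), (11, 20), (13, 17), (15, 18), (16, 9), (18, 21), (19, 2), (21, 20)])
READ a @v14: history=[(1, 25), (4, 13), (5, 9), (7, 12), (8, 10), (10, 21), (11, 20), (13, 17), (15, 18), (16, 9), (18, 21), (19, 2), (21, 20)] -> pick v13 -> 17
v22: WRITE b=3  (b history now [(2, 5), (3, 8), (6, 1), (9, 6), (12, 15), (14, 20), (17, 10), (20, 0), (22, 3)])
v23: WRITE a=9  (a history now [(1, 25), (4, 13), (5, 9), (7, 12), (8, 10), (10, 21), (11, 20), (13, 17), (15, 18), (16, 9), (18, 21), (19, 2), (21, 20), (23, 9)])
READ a @v3: history=[(1, 25), (4, 13), (5, 9), (7, 12), (8, 10), (10, 21), (11, 20), (13, 17), (15, 18), (16, 9), (18, 21), (19, 2), (21, 20), (23, 9)] -> pick v1 -> 25
v24: WRITE a=12  (a history now [(1, 25), (4, 13), (5, 9), (7, 12), (8, 10), (10, 21), (11, 20), (13, 17), (15, 18), (16, 9), (18, 21), (19, 2), (21, 20), (23, 9), (24, 12)])
v25: WRITE a=15  (a history now [(1, 25), (4, 13), (5, 9), (7, 12), (8, 10), (10, 21), (11, 20), (13, 17), (15, 18), (16, 9), (18, 21), (19, 2), (21, 20), (23, 9), (24, 12), (25, 15)])
READ b @v6: history=[(2, 5), (3, 8), (6, 1), (9, 6), (12, 15), (14, 20), (17, 10), (20, 0), (22, 3)] -> pick v6 -> 1
v26: WRITE b=4  (b history now [(2, 5), (3, 8), (6, 1), (9, 6), (12, 15), (14, 20), (17, 10), (20, 0), (22, 3), (26, 4)])
v27: WRITE a=6  (a history now [(1, 25), (4, 13), (5, 9), (7, 12), (8, 10), (10, 21), (11, 20), (13, 17), (15, 18), (16, 9), (18, 21), (19, 2), (21, 20), (23, 9), (24, 12), (25, 15), (27, 6)])
v28: WRITE a=21  (a history now [(1, 25), (4, 13), (5, 9), (7, 12), (8, 10), (10, 21), (11, 20), (13, 17), (15, 18), (16, 9), (18, 21), (19, 2), (21, 20), (23, 9), (24, 12), (25, 15), (27, 6), (28, 21)])
READ a @v9: history=[(1, 25), (4, 13), (5, 9), (7, 12), (8, 10), (10, 21), (11, 20), (13, 17), (15, 18), (16, 9), (18, 21), (19, 2), (21, 20), (23, 9), (24, 12), (25, 15), (27, 6), (28, 21)] -> pick v8 -> 10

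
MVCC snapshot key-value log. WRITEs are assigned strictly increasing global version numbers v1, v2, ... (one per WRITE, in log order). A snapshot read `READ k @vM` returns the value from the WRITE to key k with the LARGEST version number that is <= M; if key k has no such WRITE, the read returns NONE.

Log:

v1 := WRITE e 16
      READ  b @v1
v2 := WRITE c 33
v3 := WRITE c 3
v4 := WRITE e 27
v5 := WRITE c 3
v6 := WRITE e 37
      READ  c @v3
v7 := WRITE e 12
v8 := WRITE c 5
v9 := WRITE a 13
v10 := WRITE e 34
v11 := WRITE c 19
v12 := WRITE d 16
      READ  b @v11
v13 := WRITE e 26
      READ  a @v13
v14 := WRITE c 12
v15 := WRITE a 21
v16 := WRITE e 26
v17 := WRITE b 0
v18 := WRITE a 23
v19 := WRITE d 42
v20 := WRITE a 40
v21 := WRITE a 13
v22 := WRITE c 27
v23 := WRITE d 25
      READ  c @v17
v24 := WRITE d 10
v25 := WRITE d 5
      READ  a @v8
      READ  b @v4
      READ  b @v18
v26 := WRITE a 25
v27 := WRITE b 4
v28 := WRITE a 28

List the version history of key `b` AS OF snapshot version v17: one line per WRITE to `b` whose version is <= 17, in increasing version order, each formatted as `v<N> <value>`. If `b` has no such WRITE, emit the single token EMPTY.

Scan writes for key=b with version <= 17:
  v1 WRITE e 16 -> skip
  v2 WRITE c 33 -> skip
  v3 WRITE c 3 -> skip
  v4 WRITE e 27 -> skip
  v5 WRITE c 3 -> skip
  v6 WRITE e 37 -> skip
  v7 WRITE e 12 -> skip
  v8 WRITE c 5 -> skip
  v9 WRITE a 13 -> skip
  v10 WRITE e 34 -> skip
  v11 WRITE c 19 -> skip
  v12 WRITE d 16 -> skip
  v13 WRITE e 26 -> skip
  v14 WRITE c 12 -> skip
  v15 WRITE a 21 -> skip
  v16 WRITE e 26 -> skip
  v17 WRITE b 0 -> keep
  v18 WRITE a 23 -> skip
  v19 WRITE d 42 -> skip
  v20 WRITE a 40 -> skip
  v21 WRITE a 13 -> skip
  v22 WRITE c 27 -> skip
  v23 WRITE d 25 -> skip
  v24 WRITE d 10 -> skip
  v25 WRITE d 5 -> skip
  v26 WRITE a 25 -> skip
  v27 WRITE b 4 -> drop (> snap)
  v28 WRITE a 28 -> skip
Collected: [(17, 0)]

Answer: v17 0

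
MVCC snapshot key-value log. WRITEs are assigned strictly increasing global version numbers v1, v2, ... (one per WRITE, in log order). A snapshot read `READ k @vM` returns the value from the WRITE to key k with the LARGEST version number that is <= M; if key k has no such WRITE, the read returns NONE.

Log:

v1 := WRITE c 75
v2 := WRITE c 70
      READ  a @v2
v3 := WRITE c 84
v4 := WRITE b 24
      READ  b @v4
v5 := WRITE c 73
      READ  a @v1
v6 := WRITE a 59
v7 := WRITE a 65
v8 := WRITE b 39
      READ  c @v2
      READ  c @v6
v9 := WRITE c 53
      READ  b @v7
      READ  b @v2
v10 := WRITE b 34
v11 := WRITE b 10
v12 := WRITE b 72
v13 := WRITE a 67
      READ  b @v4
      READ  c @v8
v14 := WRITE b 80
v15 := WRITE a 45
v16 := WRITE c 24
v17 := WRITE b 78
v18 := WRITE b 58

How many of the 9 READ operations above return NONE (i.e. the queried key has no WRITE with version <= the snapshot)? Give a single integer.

Answer: 3

Derivation:
v1: WRITE c=75  (c history now [(1, 75)])
v2: WRITE c=70  (c history now [(1, 75), (2, 70)])
READ a @v2: history=[] -> no version <= 2 -> NONE
v3: WRITE c=84  (c history now [(1, 75), (2, 70), (3, 84)])
v4: WRITE b=24  (b history now [(4, 24)])
READ b @v4: history=[(4, 24)] -> pick v4 -> 24
v5: WRITE c=73  (c history now [(1, 75), (2, 70), (3, 84), (5, 73)])
READ a @v1: history=[] -> no version <= 1 -> NONE
v6: WRITE a=59  (a history now [(6, 59)])
v7: WRITE a=65  (a history now [(6, 59), (7, 65)])
v8: WRITE b=39  (b history now [(4, 24), (8, 39)])
READ c @v2: history=[(1, 75), (2, 70), (3, 84), (5, 73)] -> pick v2 -> 70
READ c @v6: history=[(1, 75), (2, 70), (3, 84), (5, 73)] -> pick v5 -> 73
v9: WRITE c=53  (c history now [(1, 75), (2, 70), (3, 84), (5, 73), (9, 53)])
READ b @v7: history=[(4, 24), (8, 39)] -> pick v4 -> 24
READ b @v2: history=[(4, 24), (8, 39)] -> no version <= 2 -> NONE
v10: WRITE b=34  (b history now [(4, 24), (8, 39), (10, 34)])
v11: WRITE b=10  (b history now [(4, 24), (8, 39), (10, 34), (11, 10)])
v12: WRITE b=72  (b history now [(4, 24), (8, 39), (10, 34), (11, 10), (12, 72)])
v13: WRITE a=67  (a history now [(6, 59), (7, 65), (13, 67)])
READ b @v4: history=[(4, 24), (8, 39), (10, 34), (11, 10), (12, 72)] -> pick v4 -> 24
READ c @v8: history=[(1, 75), (2, 70), (3, 84), (5, 73), (9, 53)] -> pick v5 -> 73
v14: WRITE b=80  (b history now [(4, 24), (8, 39), (10, 34), (11, 10), (12, 72), (14, 80)])
v15: WRITE a=45  (a history now [(6, 59), (7, 65), (13, 67), (15, 45)])
v16: WRITE c=24  (c history now [(1, 75), (2, 70), (3, 84), (5, 73), (9, 53), (16, 24)])
v17: WRITE b=78  (b history now [(4, 24), (8, 39), (10, 34), (11, 10), (12, 72), (14, 80), (17, 78)])
v18: WRITE b=58  (b history now [(4, 24), (8, 39), (10, 34), (11, 10), (12, 72), (14, 80), (17, 78), (18, 58)])
Read results in order: ['NONE', '24', 'NONE', '70', '73', '24', 'NONE', '24', '73']
NONE count = 3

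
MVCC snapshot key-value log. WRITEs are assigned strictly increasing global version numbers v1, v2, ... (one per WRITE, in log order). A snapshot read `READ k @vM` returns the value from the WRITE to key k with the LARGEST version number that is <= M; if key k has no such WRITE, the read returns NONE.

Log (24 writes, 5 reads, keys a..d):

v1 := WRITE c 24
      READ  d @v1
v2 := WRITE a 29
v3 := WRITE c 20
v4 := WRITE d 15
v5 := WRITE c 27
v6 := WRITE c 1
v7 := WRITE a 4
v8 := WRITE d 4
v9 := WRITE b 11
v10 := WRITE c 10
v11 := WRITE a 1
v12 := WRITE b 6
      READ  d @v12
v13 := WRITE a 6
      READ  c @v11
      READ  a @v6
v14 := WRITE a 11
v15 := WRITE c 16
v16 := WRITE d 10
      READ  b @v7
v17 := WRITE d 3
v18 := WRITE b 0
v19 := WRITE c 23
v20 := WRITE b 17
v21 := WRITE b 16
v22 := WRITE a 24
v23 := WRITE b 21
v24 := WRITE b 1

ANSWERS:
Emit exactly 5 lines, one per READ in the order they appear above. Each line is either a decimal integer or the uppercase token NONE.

v1: WRITE c=24  (c history now [(1, 24)])
READ d @v1: history=[] -> no version <= 1 -> NONE
v2: WRITE a=29  (a history now [(2, 29)])
v3: WRITE c=20  (c history now [(1, 24), (3, 20)])
v4: WRITE d=15  (d history now [(4, 15)])
v5: WRITE c=27  (c history now [(1, 24), (3, 20), (5, 27)])
v6: WRITE c=1  (c history now [(1, 24), (3, 20), (5, 27), (6, 1)])
v7: WRITE a=4  (a history now [(2, 29), (7, 4)])
v8: WRITE d=4  (d history now [(4, 15), (8, 4)])
v9: WRITE b=11  (b history now [(9, 11)])
v10: WRITE c=10  (c history now [(1, 24), (3, 20), (5, 27), (6, 1), (10, 10)])
v11: WRITE a=1  (a history now [(2, 29), (7, 4), (11, 1)])
v12: WRITE b=6  (b history now [(9, 11), (12, 6)])
READ d @v12: history=[(4, 15), (8, 4)] -> pick v8 -> 4
v13: WRITE a=6  (a history now [(2, 29), (7, 4), (11, 1), (13, 6)])
READ c @v11: history=[(1, 24), (3, 20), (5, 27), (6, 1), (10, 10)] -> pick v10 -> 10
READ a @v6: history=[(2, 29), (7, 4), (11, 1), (13, 6)] -> pick v2 -> 29
v14: WRITE a=11  (a history now [(2, 29), (7, 4), (11, 1), (13, 6), (14, 11)])
v15: WRITE c=16  (c history now [(1, 24), (3, 20), (5, 27), (6, 1), (10, 10), (15, 16)])
v16: WRITE d=10  (d history now [(4, 15), (8, 4), (16, 10)])
READ b @v7: history=[(9, 11), (12, 6)] -> no version <= 7 -> NONE
v17: WRITE d=3  (d history now [(4, 15), (8, 4), (16, 10), (17, 3)])
v18: WRITE b=0  (b history now [(9, 11), (12, 6), (18, 0)])
v19: WRITE c=23  (c history now [(1, 24), (3, 20), (5, 27), (6, 1), (10, 10), (15, 16), (19, 23)])
v20: WRITE b=17  (b history now [(9, 11), (12, 6), (18, 0), (20, 17)])
v21: WRITE b=16  (b history now [(9, 11), (12, 6), (18, 0), (20, 17), (21, 16)])
v22: WRITE a=24  (a history now [(2, 29), (7, 4), (11, 1), (13, 6), (14, 11), (22, 24)])
v23: WRITE b=21  (b history now [(9, 11), (12, 6), (18, 0), (20, 17), (21, 16), (23, 21)])
v24: WRITE b=1  (b history now [(9, 11), (12, 6), (18, 0), (20, 17), (21, 16), (23, 21), (24, 1)])

Answer: NONE
4
10
29
NONE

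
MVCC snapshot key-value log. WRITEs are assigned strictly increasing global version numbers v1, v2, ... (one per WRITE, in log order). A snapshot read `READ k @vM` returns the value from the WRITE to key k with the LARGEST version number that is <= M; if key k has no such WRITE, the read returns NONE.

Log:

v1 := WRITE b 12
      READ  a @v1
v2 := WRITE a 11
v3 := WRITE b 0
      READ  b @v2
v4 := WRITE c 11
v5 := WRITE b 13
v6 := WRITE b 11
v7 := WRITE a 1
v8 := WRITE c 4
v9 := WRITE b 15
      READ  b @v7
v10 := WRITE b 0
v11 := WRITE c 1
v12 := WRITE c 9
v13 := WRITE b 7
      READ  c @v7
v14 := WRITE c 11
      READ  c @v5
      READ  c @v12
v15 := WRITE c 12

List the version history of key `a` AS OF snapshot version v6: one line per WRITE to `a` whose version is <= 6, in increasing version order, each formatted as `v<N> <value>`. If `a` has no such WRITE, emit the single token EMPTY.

Scan writes for key=a with version <= 6:
  v1 WRITE b 12 -> skip
  v2 WRITE a 11 -> keep
  v3 WRITE b 0 -> skip
  v4 WRITE c 11 -> skip
  v5 WRITE b 13 -> skip
  v6 WRITE b 11 -> skip
  v7 WRITE a 1 -> drop (> snap)
  v8 WRITE c 4 -> skip
  v9 WRITE b 15 -> skip
  v10 WRITE b 0 -> skip
  v11 WRITE c 1 -> skip
  v12 WRITE c 9 -> skip
  v13 WRITE b 7 -> skip
  v14 WRITE c 11 -> skip
  v15 WRITE c 12 -> skip
Collected: [(2, 11)]

Answer: v2 11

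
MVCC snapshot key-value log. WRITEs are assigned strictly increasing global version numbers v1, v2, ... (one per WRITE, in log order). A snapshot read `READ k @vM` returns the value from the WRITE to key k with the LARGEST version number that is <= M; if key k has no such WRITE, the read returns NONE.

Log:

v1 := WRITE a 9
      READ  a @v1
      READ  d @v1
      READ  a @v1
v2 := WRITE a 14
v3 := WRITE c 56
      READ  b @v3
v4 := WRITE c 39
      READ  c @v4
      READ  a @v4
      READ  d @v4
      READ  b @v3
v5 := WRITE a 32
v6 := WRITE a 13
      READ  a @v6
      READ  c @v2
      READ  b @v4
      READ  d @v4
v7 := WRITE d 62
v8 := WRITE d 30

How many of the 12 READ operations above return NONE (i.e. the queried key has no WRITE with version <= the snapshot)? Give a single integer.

v1: WRITE a=9  (a history now [(1, 9)])
READ a @v1: history=[(1, 9)] -> pick v1 -> 9
READ d @v1: history=[] -> no version <= 1 -> NONE
READ a @v1: history=[(1, 9)] -> pick v1 -> 9
v2: WRITE a=14  (a history now [(1, 9), (2, 14)])
v3: WRITE c=56  (c history now [(3, 56)])
READ b @v3: history=[] -> no version <= 3 -> NONE
v4: WRITE c=39  (c history now [(3, 56), (4, 39)])
READ c @v4: history=[(3, 56), (4, 39)] -> pick v4 -> 39
READ a @v4: history=[(1, 9), (2, 14)] -> pick v2 -> 14
READ d @v4: history=[] -> no version <= 4 -> NONE
READ b @v3: history=[] -> no version <= 3 -> NONE
v5: WRITE a=32  (a history now [(1, 9), (2, 14), (5, 32)])
v6: WRITE a=13  (a history now [(1, 9), (2, 14), (5, 32), (6, 13)])
READ a @v6: history=[(1, 9), (2, 14), (5, 32), (6, 13)] -> pick v6 -> 13
READ c @v2: history=[(3, 56), (4, 39)] -> no version <= 2 -> NONE
READ b @v4: history=[] -> no version <= 4 -> NONE
READ d @v4: history=[] -> no version <= 4 -> NONE
v7: WRITE d=62  (d history now [(7, 62)])
v8: WRITE d=30  (d history now [(7, 62), (8, 30)])
Read results in order: ['9', 'NONE', '9', 'NONE', '39', '14', 'NONE', 'NONE', '13', 'NONE', 'NONE', 'NONE']
NONE count = 7

Answer: 7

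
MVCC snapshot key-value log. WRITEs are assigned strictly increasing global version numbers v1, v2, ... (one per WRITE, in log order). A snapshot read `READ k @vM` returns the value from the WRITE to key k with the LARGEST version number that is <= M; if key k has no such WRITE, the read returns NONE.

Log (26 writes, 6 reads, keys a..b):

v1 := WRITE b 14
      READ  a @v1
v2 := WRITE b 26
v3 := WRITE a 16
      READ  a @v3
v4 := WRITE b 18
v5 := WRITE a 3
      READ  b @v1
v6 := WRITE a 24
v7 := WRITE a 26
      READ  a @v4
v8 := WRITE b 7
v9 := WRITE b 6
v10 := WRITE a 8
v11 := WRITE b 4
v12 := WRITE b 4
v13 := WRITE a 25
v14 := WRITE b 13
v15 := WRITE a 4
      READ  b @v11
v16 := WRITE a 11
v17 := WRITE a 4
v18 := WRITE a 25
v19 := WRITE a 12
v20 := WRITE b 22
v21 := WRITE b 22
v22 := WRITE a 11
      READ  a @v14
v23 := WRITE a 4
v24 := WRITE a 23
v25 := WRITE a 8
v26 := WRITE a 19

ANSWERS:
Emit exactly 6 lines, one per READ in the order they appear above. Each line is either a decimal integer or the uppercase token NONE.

v1: WRITE b=14  (b history now [(1, 14)])
READ a @v1: history=[] -> no version <= 1 -> NONE
v2: WRITE b=26  (b history now [(1, 14), (2, 26)])
v3: WRITE a=16  (a history now [(3, 16)])
READ a @v3: history=[(3, 16)] -> pick v3 -> 16
v4: WRITE b=18  (b history now [(1, 14), (2, 26), (4, 18)])
v5: WRITE a=3  (a history now [(3, 16), (5, 3)])
READ b @v1: history=[(1, 14), (2, 26), (4, 18)] -> pick v1 -> 14
v6: WRITE a=24  (a history now [(3, 16), (5, 3), (6, 24)])
v7: WRITE a=26  (a history now [(3, 16), (5, 3), (6, 24), (7, 26)])
READ a @v4: history=[(3, 16), (5, 3), (6, 24), (7, 26)] -> pick v3 -> 16
v8: WRITE b=7  (b history now [(1, 14), (2, 26), (4, 18), (8, 7)])
v9: WRITE b=6  (b history now [(1, 14), (2, 26), (4, 18), (8, 7), (9, 6)])
v10: WRITE a=8  (a history now [(3, 16), (5, 3), (6, 24), (7, 26), (10, 8)])
v11: WRITE b=4  (b history now [(1, 14), (2, 26), (4, 18), (8, 7), (9, 6), (11, 4)])
v12: WRITE b=4  (b history now [(1, 14), (2, 26), (4, 18), (8, 7), (9, 6), (11, 4), (12, 4)])
v13: WRITE a=25  (a history now [(3, 16), (5, 3), (6, 24), (7, 26), (10, 8), (13, 25)])
v14: WRITE b=13  (b history now [(1, 14), (2, 26), (4, 18), (8, 7), (9, 6), (11, 4), (12, 4), (14, 13)])
v15: WRITE a=4  (a history now [(3, 16), (5, 3), (6, 24), (7, 26), (10, 8), (13, 25), (15, 4)])
READ b @v11: history=[(1, 14), (2, 26), (4, 18), (8, 7), (9, 6), (11, 4), (12, 4), (14, 13)] -> pick v11 -> 4
v16: WRITE a=11  (a history now [(3, 16), (5, 3), (6, 24), (7, 26), (10, 8), (13, 25), (15, 4), (16, 11)])
v17: WRITE a=4  (a history now [(3, 16), (5, 3), (6, 24), (7, 26), (10, 8), (13, 25), (15, 4), (16, 11), (17, 4)])
v18: WRITE a=25  (a history now [(3, 16), (5, 3), (6, 24), (7, 26), (10, 8), (13, 25), (15, 4), (16, 11), (17, 4), (18, 25)])
v19: WRITE a=12  (a history now [(3, 16), (5, 3), (6, 24), (7, 26), (10, 8), (13, 25), (15, 4), (16, 11), (17, 4), (18, 25), (19, 12)])
v20: WRITE b=22  (b history now [(1, 14), (2, 26), (4, 18), (8, 7), (9, 6), (11, 4), (12, 4), (14, 13), (20, 22)])
v21: WRITE b=22  (b history now [(1, 14), (2, 26), (4, 18), (8, 7), (9, 6), (11, 4), (12, 4), (14, 13), (20, 22), (21, 22)])
v22: WRITE a=11  (a history now [(3, 16), (5, 3), (6, 24), (7, 26), (10, 8), (13, 25), (15, 4), (16, 11), (17, 4), (18, 25), (19, 12), (22, 11)])
READ a @v14: history=[(3, 16), (5, 3), (6, 24), (7, 26), (10, 8), (13, 25), (15, 4), (16, 11), (17, 4), (18, 25), (19, 12), (22, 11)] -> pick v13 -> 25
v23: WRITE a=4  (a history now [(3, 16), (5, 3), (6, 24), (7, 26), (10, 8), (13, 25), (15, 4), (16, 11), (17, 4), (18, 25), (19, 12), (22, 11), (23, 4)])
v24: WRITE a=23  (a history now [(3, 16), (5, 3), (6, 24), (7, 26), (10, 8), (13, 25), (15, 4), (16, 11), (17, 4), (18, 25), (19, 12), (22, 11), (23, 4), (24, 23)])
v25: WRITE a=8  (a history now [(3, 16), (5, 3), (6, 24), (7, 26), (10, 8), (13, 25), (15, 4), (16, 11), (17, 4), (18, 25), (19, 12), (22, 11), (23, 4), (24, 23), (25, 8)])
v26: WRITE a=19  (a history now [(3, 16), (5, 3), (6, 24), (7, 26), (10, 8), (13, 25), (15, 4), (16, 11), (17, 4), (18, 25), (19, 12), (22, 11), (23, 4), (24, 23), (25, 8), (26, 19)])

Answer: NONE
16
14
16
4
25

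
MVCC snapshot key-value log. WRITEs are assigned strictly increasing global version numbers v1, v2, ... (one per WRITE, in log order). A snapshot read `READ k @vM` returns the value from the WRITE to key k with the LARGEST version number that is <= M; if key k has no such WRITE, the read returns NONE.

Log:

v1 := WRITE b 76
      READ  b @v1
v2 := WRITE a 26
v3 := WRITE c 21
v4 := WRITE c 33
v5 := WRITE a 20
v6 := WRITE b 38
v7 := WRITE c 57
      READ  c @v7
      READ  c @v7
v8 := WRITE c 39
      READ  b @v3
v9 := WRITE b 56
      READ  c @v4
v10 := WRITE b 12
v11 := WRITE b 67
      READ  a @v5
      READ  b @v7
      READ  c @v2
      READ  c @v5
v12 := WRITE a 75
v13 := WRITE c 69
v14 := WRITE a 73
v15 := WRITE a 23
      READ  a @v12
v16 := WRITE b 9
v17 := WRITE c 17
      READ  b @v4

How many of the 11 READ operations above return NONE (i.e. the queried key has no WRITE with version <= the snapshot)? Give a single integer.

v1: WRITE b=76  (b history now [(1, 76)])
READ b @v1: history=[(1, 76)] -> pick v1 -> 76
v2: WRITE a=26  (a history now [(2, 26)])
v3: WRITE c=21  (c history now [(3, 21)])
v4: WRITE c=33  (c history now [(3, 21), (4, 33)])
v5: WRITE a=20  (a history now [(2, 26), (5, 20)])
v6: WRITE b=38  (b history now [(1, 76), (6, 38)])
v7: WRITE c=57  (c history now [(3, 21), (4, 33), (7, 57)])
READ c @v7: history=[(3, 21), (4, 33), (7, 57)] -> pick v7 -> 57
READ c @v7: history=[(3, 21), (4, 33), (7, 57)] -> pick v7 -> 57
v8: WRITE c=39  (c history now [(3, 21), (4, 33), (7, 57), (8, 39)])
READ b @v3: history=[(1, 76), (6, 38)] -> pick v1 -> 76
v9: WRITE b=56  (b history now [(1, 76), (6, 38), (9, 56)])
READ c @v4: history=[(3, 21), (4, 33), (7, 57), (8, 39)] -> pick v4 -> 33
v10: WRITE b=12  (b history now [(1, 76), (6, 38), (9, 56), (10, 12)])
v11: WRITE b=67  (b history now [(1, 76), (6, 38), (9, 56), (10, 12), (11, 67)])
READ a @v5: history=[(2, 26), (5, 20)] -> pick v5 -> 20
READ b @v7: history=[(1, 76), (6, 38), (9, 56), (10, 12), (11, 67)] -> pick v6 -> 38
READ c @v2: history=[(3, 21), (4, 33), (7, 57), (8, 39)] -> no version <= 2 -> NONE
READ c @v5: history=[(3, 21), (4, 33), (7, 57), (8, 39)] -> pick v4 -> 33
v12: WRITE a=75  (a history now [(2, 26), (5, 20), (12, 75)])
v13: WRITE c=69  (c history now [(3, 21), (4, 33), (7, 57), (8, 39), (13, 69)])
v14: WRITE a=73  (a history now [(2, 26), (5, 20), (12, 75), (14, 73)])
v15: WRITE a=23  (a history now [(2, 26), (5, 20), (12, 75), (14, 73), (15, 23)])
READ a @v12: history=[(2, 26), (5, 20), (12, 75), (14, 73), (15, 23)] -> pick v12 -> 75
v16: WRITE b=9  (b history now [(1, 76), (6, 38), (9, 56), (10, 12), (11, 67), (16, 9)])
v17: WRITE c=17  (c history now [(3, 21), (4, 33), (7, 57), (8, 39), (13, 69), (17, 17)])
READ b @v4: history=[(1, 76), (6, 38), (9, 56), (10, 12), (11, 67), (16, 9)] -> pick v1 -> 76
Read results in order: ['76', '57', '57', '76', '33', '20', '38', 'NONE', '33', '75', '76']
NONE count = 1

Answer: 1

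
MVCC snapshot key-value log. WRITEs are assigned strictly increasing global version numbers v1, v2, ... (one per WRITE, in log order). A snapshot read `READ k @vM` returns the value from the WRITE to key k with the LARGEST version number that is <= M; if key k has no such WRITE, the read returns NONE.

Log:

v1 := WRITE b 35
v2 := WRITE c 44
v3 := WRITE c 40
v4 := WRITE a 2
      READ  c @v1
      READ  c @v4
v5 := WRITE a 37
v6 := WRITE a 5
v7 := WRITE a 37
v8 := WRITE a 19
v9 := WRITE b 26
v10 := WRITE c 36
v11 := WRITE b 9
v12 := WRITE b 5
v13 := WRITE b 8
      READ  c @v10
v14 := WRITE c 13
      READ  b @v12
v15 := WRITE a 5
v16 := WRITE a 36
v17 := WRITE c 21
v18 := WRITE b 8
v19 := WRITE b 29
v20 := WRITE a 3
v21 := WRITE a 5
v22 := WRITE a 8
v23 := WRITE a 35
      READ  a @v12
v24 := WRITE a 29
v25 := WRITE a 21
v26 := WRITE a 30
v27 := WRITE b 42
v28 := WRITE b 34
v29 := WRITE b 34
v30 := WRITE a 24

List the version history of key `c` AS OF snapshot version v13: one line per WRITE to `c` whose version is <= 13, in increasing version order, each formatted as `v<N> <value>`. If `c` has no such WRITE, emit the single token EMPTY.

Answer: v2 44
v3 40
v10 36

Derivation:
Scan writes for key=c with version <= 13:
  v1 WRITE b 35 -> skip
  v2 WRITE c 44 -> keep
  v3 WRITE c 40 -> keep
  v4 WRITE a 2 -> skip
  v5 WRITE a 37 -> skip
  v6 WRITE a 5 -> skip
  v7 WRITE a 37 -> skip
  v8 WRITE a 19 -> skip
  v9 WRITE b 26 -> skip
  v10 WRITE c 36 -> keep
  v11 WRITE b 9 -> skip
  v12 WRITE b 5 -> skip
  v13 WRITE b 8 -> skip
  v14 WRITE c 13 -> drop (> snap)
  v15 WRITE a 5 -> skip
  v16 WRITE a 36 -> skip
  v17 WRITE c 21 -> drop (> snap)
  v18 WRITE b 8 -> skip
  v19 WRITE b 29 -> skip
  v20 WRITE a 3 -> skip
  v21 WRITE a 5 -> skip
  v22 WRITE a 8 -> skip
  v23 WRITE a 35 -> skip
  v24 WRITE a 29 -> skip
  v25 WRITE a 21 -> skip
  v26 WRITE a 30 -> skip
  v27 WRITE b 42 -> skip
  v28 WRITE b 34 -> skip
  v29 WRITE b 34 -> skip
  v30 WRITE a 24 -> skip
Collected: [(2, 44), (3, 40), (10, 36)]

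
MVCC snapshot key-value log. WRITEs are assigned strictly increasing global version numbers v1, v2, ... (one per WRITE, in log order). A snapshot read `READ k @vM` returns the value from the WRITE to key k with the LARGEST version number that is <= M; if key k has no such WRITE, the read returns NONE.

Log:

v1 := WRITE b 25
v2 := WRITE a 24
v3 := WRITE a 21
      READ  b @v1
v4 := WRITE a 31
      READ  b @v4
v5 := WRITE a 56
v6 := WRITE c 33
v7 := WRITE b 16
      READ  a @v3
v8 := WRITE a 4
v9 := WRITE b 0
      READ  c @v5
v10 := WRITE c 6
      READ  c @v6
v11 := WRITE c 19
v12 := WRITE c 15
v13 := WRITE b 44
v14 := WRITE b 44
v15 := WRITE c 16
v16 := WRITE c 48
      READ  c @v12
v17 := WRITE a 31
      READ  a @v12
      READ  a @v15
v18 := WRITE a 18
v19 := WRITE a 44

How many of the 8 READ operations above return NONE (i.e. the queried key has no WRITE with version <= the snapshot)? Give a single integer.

Answer: 1

Derivation:
v1: WRITE b=25  (b history now [(1, 25)])
v2: WRITE a=24  (a history now [(2, 24)])
v3: WRITE a=21  (a history now [(2, 24), (3, 21)])
READ b @v1: history=[(1, 25)] -> pick v1 -> 25
v4: WRITE a=31  (a history now [(2, 24), (3, 21), (4, 31)])
READ b @v4: history=[(1, 25)] -> pick v1 -> 25
v5: WRITE a=56  (a history now [(2, 24), (3, 21), (4, 31), (5, 56)])
v6: WRITE c=33  (c history now [(6, 33)])
v7: WRITE b=16  (b history now [(1, 25), (7, 16)])
READ a @v3: history=[(2, 24), (3, 21), (4, 31), (5, 56)] -> pick v3 -> 21
v8: WRITE a=4  (a history now [(2, 24), (3, 21), (4, 31), (5, 56), (8, 4)])
v9: WRITE b=0  (b history now [(1, 25), (7, 16), (9, 0)])
READ c @v5: history=[(6, 33)] -> no version <= 5 -> NONE
v10: WRITE c=6  (c history now [(6, 33), (10, 6)])
READ c @v6: history=[(6, 33), (10, 6)] -> pick v6 -> 33
v11: WRITE c=19  (c history now [(6, 33), (10, 6), (11, 19)])
v12: WRITE c=15  (c history now [(6, 33), (10, 6), (11, 19), (12, 15)])
v13: WRITE b=44  (b history now [(1, 25), (7, 16), (9, 0), (13, 44)])
v14: WRITE b=44  (b history now [(1, 25), (7, 16), (9, 0), (13, 44), (14, 44)])
v15: WRITE c=16  (c history now [(6, 33), (10, 6), (11, 19), (12, 15), (15, 16)])
v16: WRITE c=48  (c history now [(6, 33), (10, 6), (11, 19), (12, 15), (15, 16), (16, 48)])
READ c @v12: history=[(6, 33), (10, 6), (11, 19), (12, 15), (15, 16), (16, 48)] -> pick v12 -> 15
v17: WRITE a=31  (a history now [(2, 24), (3, 21), (4, 31), (5, 56), (8, 4), (17, 31)])
READ a @v12: history=[(2, 24), (3, 21), (4, 31), (5, 56), (8, 4), (17, 31)] -> pick v8 -> 4
READ a @v15: history=[(2, 24), (3, 21), (4, 31), (5, 56), (8, 4), (17, 31)] -> pick v8 -> 4
v18: WRITE a=18  (a history now [(2, 24), (3, 21), (4, 31), (5, 56), (8, 4), (17, 31), (18, 18)])
v19: WRITE a=44  (a history now [(2, 24), (3, 21), (4, 31), (5, 56), (8, 4), (17, 31), (18, 18), (19, 44)])
Read results in order: ['25', '25', '21', 'NONE', '33', '15', '4', '4']
NONE count = 1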